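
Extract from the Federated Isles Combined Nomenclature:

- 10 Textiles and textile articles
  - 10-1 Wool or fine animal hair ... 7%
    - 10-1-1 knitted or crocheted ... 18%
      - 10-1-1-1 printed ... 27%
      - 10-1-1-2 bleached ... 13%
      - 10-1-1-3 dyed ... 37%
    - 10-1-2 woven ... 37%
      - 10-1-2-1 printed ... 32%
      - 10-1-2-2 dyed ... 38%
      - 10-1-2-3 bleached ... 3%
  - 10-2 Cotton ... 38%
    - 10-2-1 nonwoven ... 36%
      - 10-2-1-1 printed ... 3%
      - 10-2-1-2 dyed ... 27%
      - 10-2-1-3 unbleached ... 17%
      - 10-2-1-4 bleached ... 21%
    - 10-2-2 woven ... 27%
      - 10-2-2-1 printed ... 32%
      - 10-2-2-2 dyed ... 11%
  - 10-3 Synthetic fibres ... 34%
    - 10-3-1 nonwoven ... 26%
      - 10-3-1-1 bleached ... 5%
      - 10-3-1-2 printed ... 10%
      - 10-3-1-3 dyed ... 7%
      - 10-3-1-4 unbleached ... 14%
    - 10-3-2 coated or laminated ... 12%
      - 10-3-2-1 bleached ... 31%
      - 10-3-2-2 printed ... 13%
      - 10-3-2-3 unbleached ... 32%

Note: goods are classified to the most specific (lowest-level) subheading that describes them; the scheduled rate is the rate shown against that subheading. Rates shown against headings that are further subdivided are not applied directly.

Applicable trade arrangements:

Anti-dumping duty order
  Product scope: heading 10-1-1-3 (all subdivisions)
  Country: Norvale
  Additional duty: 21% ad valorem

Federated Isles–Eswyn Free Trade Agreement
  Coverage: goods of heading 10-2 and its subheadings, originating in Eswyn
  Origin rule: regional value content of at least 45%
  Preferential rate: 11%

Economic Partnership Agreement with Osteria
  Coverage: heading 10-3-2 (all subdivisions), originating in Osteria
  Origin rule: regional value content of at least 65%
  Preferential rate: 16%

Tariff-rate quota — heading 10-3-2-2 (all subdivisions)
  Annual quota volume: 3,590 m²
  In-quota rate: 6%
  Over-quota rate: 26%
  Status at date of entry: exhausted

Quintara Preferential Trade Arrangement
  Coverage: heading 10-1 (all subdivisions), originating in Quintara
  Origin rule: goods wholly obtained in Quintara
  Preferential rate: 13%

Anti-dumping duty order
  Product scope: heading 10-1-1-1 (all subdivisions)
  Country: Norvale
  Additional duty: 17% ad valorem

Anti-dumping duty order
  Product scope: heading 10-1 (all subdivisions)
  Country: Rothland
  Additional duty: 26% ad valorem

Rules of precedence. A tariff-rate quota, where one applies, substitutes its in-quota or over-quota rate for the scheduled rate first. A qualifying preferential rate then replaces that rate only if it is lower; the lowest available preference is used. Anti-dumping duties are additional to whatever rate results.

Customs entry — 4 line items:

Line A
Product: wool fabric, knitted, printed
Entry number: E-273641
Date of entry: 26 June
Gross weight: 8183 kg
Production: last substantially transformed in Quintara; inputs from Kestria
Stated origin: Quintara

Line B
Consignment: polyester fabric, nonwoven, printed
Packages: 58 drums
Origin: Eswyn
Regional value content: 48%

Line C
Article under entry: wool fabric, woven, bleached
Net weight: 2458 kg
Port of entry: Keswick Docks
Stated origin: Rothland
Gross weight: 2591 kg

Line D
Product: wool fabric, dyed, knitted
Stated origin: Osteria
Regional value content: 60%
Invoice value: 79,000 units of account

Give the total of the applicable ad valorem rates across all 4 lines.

103%

Line A: wool → 10-1; knitted → 10-1-1; printed → 10-1-1-1. Scheduled 27%. Quintara agreement on 10-1: not wholly obtained. → 27%.
Line B: polyester → 10-3; nonwoven → 10-3-1; printed → 10-3-1-2. Scheduled 10%. Eswyn agreement on 10-2: 10-3-1-2 not covered. → 10%.
Line C: wool → 10-1; woven → 10-1-2; bleached → 10-1-2-3. Scheduled 3%. anti-dumping (Rothland, 10-1): +26%; total 3% + 26% = 29%. → 29%.
Line D: wool → 10-1; knitted → 10-1-1; dyed → 10-1-1-3. Scheduled 37%. Osteria agreement on 10-3-2: 10-1-1-3 not covered. → 37%.
Sum: 27% + 10% + 29% + 37% = 103%.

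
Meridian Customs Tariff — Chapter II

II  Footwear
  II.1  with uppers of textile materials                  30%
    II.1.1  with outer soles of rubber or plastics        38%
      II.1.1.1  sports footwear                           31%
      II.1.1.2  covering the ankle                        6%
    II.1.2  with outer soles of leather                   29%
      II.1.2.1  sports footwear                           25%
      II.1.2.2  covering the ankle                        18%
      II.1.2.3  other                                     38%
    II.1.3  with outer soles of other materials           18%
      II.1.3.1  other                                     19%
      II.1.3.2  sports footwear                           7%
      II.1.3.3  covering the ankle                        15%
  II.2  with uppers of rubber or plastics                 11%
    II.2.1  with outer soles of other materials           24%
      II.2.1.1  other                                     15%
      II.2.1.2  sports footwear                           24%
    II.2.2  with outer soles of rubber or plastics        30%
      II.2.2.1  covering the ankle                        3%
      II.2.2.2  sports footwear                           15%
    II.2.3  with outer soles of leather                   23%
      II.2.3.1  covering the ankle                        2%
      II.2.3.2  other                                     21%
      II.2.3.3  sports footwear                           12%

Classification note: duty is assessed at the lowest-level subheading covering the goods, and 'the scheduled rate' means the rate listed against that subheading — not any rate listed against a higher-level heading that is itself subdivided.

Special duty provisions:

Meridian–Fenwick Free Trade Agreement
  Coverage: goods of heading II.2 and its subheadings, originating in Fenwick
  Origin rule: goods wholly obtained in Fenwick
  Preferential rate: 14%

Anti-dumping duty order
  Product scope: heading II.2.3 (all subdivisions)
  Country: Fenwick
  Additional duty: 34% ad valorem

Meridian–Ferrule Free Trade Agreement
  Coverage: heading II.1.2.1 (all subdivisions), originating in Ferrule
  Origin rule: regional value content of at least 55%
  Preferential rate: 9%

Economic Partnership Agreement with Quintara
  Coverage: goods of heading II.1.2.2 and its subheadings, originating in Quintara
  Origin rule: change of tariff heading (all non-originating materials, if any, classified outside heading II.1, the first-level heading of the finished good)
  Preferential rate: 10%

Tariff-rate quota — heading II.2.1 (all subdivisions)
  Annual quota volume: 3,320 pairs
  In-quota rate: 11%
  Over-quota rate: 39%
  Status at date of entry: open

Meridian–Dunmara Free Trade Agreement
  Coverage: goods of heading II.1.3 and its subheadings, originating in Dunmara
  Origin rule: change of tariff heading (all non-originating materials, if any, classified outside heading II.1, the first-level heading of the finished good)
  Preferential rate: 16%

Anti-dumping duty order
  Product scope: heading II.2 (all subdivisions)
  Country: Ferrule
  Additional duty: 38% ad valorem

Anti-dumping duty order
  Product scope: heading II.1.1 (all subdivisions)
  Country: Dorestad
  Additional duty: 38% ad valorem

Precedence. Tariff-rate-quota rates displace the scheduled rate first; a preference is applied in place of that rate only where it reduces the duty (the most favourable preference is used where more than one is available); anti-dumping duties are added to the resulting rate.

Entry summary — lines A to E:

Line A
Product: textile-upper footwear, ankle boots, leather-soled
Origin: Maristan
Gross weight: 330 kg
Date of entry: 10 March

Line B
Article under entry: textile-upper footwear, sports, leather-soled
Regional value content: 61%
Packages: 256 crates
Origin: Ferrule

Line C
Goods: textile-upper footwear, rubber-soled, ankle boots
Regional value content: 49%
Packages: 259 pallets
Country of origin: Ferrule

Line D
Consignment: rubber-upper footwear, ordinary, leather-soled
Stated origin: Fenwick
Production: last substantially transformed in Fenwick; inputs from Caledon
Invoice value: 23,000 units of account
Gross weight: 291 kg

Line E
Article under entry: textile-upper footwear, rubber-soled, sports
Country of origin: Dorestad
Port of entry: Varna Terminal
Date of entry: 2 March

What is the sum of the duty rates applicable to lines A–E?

157%

Line A: textile-upper → II.1; leather-soled → II.1.2; ankle boots → II.1.2.2. Scheduled 18%. No special measure applies. → 18%.
Line B: textile-upper → II.1; leather-soled → II.1.2; sports → II.1.2.1. Scheduled 25%. Ferrule agreement on II.1.2.1: RVC ≥ 55% → 9% available; preferential 9%. → 9%.
Line C: textile-upper → II.1; rubber-soled → II.1.1; ankle boots → II.1.1.2. Scheduled 6%. Ferrule agreement on II.1.2.1: II.1.1.2 not covered. → 6%.
Line D: rubber-upper → II.2; leather-soled → II.2.3; ordinary → II.2.3.2. Scheduled 21%. Fenwick agreement on II.2: not wholly obtained; anti-dumping (Fenwick, II.2.3): +34%; total 21% + 34% = 55%. → 55%.
Line E: textile-upper → II.1; rubber-soled → II.1.1; sports → II.1.1.1. Scheduled 31%. anti-dumping (Dorestad, II.1.1): +38%; total 31% + 38% = 69%. → 69%.
Sum: 18% + 9% + 6% + 55% + 69% = 157%.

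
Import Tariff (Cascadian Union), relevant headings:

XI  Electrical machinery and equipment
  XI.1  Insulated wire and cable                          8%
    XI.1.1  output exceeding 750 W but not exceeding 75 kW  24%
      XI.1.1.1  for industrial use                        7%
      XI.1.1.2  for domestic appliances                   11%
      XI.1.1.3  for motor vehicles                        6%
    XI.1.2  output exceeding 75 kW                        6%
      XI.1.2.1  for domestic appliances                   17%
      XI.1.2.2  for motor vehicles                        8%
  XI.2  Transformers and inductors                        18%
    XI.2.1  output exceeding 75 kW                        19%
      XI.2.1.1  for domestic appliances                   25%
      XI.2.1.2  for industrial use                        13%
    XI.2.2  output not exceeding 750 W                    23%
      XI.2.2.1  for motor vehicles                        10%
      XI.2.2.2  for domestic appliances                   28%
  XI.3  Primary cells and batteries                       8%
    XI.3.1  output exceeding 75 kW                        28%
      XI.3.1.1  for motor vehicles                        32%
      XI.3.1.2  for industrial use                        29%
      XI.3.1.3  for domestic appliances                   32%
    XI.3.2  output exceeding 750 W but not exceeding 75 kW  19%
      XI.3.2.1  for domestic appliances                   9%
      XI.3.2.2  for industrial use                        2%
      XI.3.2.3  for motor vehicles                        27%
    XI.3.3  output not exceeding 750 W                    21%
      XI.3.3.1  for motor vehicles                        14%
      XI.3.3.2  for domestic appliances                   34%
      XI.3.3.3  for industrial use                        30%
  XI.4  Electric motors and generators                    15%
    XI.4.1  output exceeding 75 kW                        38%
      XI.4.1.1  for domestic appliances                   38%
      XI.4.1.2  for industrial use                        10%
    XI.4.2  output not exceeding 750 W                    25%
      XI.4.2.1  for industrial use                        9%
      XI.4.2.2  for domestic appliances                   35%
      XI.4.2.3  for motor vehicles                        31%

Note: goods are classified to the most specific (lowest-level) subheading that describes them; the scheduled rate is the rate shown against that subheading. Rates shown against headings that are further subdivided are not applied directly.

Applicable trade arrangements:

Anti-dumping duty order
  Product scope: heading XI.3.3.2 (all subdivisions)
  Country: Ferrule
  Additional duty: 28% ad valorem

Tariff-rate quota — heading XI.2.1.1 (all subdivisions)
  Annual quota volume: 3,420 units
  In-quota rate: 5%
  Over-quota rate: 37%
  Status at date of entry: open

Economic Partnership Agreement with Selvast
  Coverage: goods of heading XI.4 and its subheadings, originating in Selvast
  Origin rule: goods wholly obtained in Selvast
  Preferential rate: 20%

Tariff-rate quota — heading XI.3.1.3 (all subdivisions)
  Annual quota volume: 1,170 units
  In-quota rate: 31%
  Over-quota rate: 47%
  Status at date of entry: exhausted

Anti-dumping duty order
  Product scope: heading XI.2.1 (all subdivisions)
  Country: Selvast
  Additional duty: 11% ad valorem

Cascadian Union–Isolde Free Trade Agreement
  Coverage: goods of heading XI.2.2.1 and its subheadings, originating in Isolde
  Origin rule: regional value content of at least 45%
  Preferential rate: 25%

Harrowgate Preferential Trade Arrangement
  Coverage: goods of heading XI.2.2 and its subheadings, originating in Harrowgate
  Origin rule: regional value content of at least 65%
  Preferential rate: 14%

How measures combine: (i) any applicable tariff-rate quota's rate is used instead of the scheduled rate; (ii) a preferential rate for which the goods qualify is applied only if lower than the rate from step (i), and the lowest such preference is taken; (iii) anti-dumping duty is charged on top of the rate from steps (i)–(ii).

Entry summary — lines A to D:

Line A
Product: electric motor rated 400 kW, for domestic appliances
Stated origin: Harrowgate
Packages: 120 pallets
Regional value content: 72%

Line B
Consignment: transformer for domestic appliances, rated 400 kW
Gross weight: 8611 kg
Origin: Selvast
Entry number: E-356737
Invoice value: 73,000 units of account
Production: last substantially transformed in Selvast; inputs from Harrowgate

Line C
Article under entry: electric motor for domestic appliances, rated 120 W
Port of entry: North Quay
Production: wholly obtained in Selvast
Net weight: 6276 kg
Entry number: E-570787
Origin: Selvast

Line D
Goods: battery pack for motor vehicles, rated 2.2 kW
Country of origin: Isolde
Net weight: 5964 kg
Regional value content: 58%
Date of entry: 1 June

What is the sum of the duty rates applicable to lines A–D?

101%

Line A: electric motor → XI.4; rated 400 kW → XI.4.1; for domestic appliances → XI.4.1.1. Scheduled 38%. Harrowgate agreement on XI.2.2: XI.4.1.1 not covered. → 38%.
Line B: transformer → XI.2; rated 400 kW → XI.2.1; for domestic appliances → XI.2.1.1. Scheduled 25%. quota on XI.2.1.1 open → in-quota 5%; Selvast agreement on XI.4: XI.2.1.1 not covered; anti-dumping (Selvast, XI.2.1): +11%; total 5% + 11% = 16%. → 16%.
Line C: electric motor → XI.4; rated 120 W → XI.4.2; for domestic appliances → XI.4.2.2. Scheduled 35%. Selvast agreement on XI.4: wholly obtained → 20% available; preferential 20%. → 20%.
Line D: battery pack → XI.3; rated 2.2 kW → XI.3.2; for motor vehicles → XI.3.2.3. Scheduled 27%. Isolde agreement on XI.2.2.1: XI.3.2.3 not covered. → 27%.
Sum: 38% + 16% + 20% + 27% = 101%.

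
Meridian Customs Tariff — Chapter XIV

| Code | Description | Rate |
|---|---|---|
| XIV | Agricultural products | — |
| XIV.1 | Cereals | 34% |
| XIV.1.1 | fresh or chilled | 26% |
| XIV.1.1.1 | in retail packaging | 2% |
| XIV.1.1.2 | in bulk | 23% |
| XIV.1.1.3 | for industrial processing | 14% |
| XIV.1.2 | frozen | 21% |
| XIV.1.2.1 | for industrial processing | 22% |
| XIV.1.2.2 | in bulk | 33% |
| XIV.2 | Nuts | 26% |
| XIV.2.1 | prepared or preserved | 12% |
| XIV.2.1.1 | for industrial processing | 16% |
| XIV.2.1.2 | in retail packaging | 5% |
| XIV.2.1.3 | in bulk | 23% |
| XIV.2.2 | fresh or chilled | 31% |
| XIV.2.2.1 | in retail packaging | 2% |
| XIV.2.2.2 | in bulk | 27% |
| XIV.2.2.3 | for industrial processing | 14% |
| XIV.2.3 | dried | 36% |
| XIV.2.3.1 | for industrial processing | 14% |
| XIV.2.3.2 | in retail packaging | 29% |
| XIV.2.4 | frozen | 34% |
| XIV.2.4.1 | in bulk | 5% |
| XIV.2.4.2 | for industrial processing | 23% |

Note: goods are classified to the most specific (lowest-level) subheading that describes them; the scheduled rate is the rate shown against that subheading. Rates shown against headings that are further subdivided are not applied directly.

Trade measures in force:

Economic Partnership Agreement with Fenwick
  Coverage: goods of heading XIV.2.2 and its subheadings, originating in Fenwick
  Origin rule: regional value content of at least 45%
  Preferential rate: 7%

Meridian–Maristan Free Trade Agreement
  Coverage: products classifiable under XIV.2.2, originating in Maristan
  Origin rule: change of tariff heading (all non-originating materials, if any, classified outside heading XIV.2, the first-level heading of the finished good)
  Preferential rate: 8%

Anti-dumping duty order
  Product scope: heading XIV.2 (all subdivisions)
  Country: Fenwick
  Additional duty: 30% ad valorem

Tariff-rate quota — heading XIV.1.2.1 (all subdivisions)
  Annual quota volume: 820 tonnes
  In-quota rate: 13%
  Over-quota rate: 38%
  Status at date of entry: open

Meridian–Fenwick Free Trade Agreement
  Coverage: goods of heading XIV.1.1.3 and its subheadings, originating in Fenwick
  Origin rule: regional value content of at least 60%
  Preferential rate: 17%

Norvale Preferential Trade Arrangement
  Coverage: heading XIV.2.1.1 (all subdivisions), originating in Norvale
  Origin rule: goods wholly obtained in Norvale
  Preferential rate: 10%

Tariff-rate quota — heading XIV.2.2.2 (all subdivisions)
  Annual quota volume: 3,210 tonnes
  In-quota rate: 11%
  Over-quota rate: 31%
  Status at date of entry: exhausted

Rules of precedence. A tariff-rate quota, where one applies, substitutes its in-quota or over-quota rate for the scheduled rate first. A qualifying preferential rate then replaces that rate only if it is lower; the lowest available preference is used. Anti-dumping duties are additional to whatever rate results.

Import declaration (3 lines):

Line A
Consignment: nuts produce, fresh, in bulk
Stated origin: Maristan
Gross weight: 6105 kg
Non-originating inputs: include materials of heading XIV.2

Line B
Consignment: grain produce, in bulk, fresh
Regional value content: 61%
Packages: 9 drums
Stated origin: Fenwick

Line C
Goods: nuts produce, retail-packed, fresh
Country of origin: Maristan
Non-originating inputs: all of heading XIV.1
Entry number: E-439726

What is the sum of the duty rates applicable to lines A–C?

56%

Line A: nuts → XIV.2; fresh → XIV.2.2; in bulk → XIV.2.2.2. Scheduled 27%. quota on XIV.2.2.2 exhausted → over-quota 31%; Maristan agreement on XIV.2.2: CTH not met. → 31%.
Line B: grain → XIV.1; fresh → XIV.1.1; in bulk → XIV.1.1.2. Scheduled 23%. Fenwick agreement on XIV.2.2: XIV.1.1.2 not covered; Fenwick agreement on XIV.1.1.3: XIV.1.1.2 not covered. → 23%.
Line C: nuts → XIV.2; fresh → XIV.2.2; retail-packed → XIV.2.2.1. Scheduled 2%. Maristan agreement on XIV.2.2: CTH met → 8% available; preference 8% not lower than 2% → no reduction. → 2%.
Sum: 31% + 23% + 2% = 56%.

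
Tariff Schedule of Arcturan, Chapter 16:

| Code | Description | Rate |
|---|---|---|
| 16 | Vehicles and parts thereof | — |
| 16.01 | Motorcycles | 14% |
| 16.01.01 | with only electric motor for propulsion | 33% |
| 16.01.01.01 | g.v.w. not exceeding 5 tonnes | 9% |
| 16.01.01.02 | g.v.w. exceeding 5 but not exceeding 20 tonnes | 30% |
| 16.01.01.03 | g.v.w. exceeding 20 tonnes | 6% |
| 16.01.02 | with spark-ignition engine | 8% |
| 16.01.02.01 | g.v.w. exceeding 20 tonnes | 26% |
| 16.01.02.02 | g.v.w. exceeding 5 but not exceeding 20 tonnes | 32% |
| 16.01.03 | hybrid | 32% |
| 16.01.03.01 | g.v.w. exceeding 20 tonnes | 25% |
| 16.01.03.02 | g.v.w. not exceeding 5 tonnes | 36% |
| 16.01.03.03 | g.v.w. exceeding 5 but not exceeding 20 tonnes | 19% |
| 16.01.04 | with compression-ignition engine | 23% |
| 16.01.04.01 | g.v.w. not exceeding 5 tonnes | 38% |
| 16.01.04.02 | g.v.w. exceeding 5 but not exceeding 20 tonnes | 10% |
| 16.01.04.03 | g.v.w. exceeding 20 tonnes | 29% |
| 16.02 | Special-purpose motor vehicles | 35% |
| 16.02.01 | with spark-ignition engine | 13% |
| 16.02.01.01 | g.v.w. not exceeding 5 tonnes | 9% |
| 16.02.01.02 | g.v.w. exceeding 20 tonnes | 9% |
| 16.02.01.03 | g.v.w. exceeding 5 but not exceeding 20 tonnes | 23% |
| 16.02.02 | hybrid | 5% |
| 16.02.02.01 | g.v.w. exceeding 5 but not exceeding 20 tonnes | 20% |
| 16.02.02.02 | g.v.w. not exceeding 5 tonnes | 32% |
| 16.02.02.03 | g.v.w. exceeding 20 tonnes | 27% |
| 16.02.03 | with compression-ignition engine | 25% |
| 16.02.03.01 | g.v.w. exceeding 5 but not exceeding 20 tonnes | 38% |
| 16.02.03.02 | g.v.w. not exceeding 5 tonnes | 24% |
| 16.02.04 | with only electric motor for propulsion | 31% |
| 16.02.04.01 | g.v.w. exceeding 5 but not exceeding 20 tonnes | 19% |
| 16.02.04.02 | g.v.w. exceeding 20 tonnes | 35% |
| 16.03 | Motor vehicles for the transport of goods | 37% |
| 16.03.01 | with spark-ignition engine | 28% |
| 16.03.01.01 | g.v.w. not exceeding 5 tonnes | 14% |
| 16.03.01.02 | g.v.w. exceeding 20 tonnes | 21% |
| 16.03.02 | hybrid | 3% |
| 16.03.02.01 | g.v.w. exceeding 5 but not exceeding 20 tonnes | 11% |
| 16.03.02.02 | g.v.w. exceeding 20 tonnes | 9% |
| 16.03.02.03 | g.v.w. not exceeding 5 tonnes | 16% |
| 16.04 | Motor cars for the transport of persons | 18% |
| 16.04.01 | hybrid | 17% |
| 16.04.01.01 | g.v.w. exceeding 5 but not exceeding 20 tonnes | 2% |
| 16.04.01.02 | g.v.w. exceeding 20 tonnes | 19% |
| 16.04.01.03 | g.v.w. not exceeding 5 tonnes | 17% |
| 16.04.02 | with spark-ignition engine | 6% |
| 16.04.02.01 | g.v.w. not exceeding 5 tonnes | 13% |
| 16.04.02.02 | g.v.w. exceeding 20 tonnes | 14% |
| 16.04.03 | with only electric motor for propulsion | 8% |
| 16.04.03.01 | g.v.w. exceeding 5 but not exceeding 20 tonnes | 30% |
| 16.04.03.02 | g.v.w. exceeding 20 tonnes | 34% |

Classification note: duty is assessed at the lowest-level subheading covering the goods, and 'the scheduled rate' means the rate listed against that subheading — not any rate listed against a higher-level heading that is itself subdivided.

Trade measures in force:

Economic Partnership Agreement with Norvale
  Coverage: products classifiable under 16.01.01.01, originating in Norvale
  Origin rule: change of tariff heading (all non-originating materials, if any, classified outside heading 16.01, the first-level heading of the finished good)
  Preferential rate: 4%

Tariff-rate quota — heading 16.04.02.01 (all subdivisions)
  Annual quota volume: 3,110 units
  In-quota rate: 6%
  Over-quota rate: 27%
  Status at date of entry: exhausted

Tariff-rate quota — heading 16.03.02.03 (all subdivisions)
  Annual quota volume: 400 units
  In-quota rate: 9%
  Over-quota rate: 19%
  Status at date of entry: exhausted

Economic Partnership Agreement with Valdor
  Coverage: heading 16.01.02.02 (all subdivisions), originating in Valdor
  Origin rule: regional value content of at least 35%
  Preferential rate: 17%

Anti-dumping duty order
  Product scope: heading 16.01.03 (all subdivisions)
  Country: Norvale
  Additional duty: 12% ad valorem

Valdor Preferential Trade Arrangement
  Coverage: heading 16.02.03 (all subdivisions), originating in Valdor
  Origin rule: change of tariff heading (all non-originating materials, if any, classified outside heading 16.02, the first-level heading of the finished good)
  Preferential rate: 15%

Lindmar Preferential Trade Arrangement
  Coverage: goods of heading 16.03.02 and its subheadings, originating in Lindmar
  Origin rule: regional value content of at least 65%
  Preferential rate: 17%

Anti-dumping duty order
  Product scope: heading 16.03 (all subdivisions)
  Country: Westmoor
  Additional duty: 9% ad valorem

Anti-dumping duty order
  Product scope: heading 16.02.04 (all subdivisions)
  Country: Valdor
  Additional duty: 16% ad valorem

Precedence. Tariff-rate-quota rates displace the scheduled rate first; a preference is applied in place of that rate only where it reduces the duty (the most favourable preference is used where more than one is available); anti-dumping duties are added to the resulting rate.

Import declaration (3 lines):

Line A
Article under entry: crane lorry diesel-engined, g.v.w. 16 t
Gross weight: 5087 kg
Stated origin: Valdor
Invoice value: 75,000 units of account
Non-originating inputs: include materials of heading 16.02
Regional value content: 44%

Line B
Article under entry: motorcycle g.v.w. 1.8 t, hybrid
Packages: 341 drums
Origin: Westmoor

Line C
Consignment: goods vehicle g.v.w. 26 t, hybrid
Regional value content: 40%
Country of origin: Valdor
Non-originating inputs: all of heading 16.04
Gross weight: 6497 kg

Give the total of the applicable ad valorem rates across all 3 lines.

83%

Line A: crane lorry → 16.02; diesel-engined → 16.02.03; g.v.w. 16 t → 16.02.03.01. Scheduled 38%. Valdor agreement on 16.01.02.02: 16.02.03.01 not covered; Valdor agreement on 16.02.03: CTH not met. → 38%.
Line B: motorcycle → 16.01; hybrid → 16.01.03; g.v.w. 1.8 t → 16.01.03.02. Scheduled 36%. No special measure applies. → 36%.
Line C: goods vehicle → 16.03; hybrid → 16.03.02; g.v.w. 26 t → 16.03.02.02. Scheduled 9%. Valdor agreement on 16.01.02.02: 16.03.02.02 not covered; Valdor agreement on 16.02.03: 16.03.02.02 not covered. → 9%.
Sum: 38% + 36% + 9% = 83%.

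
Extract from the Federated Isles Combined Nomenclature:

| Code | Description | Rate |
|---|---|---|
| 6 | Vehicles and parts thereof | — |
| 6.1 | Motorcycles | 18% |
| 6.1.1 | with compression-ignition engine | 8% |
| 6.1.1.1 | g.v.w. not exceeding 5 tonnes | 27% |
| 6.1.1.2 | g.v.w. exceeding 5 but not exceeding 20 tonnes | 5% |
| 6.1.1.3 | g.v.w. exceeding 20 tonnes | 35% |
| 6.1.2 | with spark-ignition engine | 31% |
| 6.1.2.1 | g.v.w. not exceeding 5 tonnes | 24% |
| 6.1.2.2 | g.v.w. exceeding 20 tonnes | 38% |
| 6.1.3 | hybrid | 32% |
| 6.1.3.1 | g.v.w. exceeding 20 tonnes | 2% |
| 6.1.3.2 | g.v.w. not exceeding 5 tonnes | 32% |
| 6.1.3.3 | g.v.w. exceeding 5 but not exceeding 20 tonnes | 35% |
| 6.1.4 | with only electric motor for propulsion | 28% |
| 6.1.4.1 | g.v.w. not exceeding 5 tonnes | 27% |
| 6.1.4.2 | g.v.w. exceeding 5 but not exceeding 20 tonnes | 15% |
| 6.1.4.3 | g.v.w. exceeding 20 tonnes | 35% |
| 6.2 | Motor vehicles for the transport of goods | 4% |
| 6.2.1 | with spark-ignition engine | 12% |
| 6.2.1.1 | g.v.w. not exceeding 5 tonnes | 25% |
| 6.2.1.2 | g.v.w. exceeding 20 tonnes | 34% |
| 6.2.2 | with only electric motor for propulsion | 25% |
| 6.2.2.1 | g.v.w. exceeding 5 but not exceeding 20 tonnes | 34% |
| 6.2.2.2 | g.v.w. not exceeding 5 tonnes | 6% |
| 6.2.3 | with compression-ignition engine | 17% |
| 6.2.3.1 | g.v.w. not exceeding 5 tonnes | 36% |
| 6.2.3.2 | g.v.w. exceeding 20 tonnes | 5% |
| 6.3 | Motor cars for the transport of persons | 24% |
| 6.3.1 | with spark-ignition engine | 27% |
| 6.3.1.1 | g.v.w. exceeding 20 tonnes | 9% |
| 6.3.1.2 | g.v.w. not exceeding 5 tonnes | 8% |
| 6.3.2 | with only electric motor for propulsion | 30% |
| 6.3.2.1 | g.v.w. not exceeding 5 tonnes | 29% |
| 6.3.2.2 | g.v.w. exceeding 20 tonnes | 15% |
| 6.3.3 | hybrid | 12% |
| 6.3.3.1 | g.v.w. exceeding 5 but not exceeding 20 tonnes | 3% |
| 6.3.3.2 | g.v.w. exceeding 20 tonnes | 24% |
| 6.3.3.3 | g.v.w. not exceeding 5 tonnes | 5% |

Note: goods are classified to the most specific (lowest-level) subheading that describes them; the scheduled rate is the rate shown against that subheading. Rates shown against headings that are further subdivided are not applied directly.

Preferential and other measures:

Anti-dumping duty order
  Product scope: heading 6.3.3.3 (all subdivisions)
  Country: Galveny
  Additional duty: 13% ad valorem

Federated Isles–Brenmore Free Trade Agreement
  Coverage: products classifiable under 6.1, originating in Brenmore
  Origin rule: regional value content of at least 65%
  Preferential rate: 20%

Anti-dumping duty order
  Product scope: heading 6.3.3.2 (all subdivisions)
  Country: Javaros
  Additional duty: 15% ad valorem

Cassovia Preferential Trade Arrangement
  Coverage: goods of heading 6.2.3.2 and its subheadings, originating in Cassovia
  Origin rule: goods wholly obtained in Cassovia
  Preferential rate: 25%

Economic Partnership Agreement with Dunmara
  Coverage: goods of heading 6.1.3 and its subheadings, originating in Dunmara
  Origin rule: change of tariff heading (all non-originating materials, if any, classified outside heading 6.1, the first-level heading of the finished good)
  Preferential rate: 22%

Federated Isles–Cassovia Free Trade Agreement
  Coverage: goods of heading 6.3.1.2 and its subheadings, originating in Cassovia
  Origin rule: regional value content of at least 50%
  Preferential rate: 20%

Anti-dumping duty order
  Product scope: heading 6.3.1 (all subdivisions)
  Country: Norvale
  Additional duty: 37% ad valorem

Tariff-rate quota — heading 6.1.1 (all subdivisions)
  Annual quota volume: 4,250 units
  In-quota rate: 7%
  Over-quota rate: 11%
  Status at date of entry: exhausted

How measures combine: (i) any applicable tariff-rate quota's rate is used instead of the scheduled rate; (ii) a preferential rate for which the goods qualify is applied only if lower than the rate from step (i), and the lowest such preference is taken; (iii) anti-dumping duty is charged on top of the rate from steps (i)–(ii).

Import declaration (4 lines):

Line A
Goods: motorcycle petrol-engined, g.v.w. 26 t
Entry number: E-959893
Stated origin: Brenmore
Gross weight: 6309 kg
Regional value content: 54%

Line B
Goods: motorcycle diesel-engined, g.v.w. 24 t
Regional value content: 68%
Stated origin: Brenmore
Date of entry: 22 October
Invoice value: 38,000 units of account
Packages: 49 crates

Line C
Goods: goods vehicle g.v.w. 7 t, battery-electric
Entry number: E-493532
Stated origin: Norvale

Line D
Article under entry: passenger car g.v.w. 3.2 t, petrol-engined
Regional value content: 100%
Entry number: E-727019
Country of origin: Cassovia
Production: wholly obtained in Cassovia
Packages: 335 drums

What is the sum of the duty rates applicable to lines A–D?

91%

Line A: motorcycle → 6.1; petrol-engined → 6.1.2; g.v.w. 26 t → 6.1.2.2. Scheduled 38%. Brenmore agreement on 6.1: RVC < 65%. → 38%.
Line B: motorcycle → 6.1; diesel-engined → 6.1.1; g.v.w. 24 t → 6.1.1.3. Scheduled 35%. quota on 6.1.1 exhausted → over-quota 11%; Brenmore agreement on 6.1: RVC ≥ 65% → 20% available; preference 20% not lower than 11% → no reduction. → 11%.
Line C: goods vehicle → 6.2; battery-electric → 6.2.2; g.v.w. 7 t → 6.2.2.1. Scheduled 34%. No special measure applies. → 34%.
Line D: passenger car → 6.3; petrol-engined → 6.3.1; g.v.w. 3.2 t → 6.3.1.2. Scheduled 8%. Cassovia agreement on 6.2.3.2: 6.3.1.2 not covered; Cassovia agreement on 6.3.1.2: RVC ≥ 50% → 20% available; preference 20% not lower than 8% → no reduction. → 8%.
Sum: 38% + 11% + 34% + 8% = 91%.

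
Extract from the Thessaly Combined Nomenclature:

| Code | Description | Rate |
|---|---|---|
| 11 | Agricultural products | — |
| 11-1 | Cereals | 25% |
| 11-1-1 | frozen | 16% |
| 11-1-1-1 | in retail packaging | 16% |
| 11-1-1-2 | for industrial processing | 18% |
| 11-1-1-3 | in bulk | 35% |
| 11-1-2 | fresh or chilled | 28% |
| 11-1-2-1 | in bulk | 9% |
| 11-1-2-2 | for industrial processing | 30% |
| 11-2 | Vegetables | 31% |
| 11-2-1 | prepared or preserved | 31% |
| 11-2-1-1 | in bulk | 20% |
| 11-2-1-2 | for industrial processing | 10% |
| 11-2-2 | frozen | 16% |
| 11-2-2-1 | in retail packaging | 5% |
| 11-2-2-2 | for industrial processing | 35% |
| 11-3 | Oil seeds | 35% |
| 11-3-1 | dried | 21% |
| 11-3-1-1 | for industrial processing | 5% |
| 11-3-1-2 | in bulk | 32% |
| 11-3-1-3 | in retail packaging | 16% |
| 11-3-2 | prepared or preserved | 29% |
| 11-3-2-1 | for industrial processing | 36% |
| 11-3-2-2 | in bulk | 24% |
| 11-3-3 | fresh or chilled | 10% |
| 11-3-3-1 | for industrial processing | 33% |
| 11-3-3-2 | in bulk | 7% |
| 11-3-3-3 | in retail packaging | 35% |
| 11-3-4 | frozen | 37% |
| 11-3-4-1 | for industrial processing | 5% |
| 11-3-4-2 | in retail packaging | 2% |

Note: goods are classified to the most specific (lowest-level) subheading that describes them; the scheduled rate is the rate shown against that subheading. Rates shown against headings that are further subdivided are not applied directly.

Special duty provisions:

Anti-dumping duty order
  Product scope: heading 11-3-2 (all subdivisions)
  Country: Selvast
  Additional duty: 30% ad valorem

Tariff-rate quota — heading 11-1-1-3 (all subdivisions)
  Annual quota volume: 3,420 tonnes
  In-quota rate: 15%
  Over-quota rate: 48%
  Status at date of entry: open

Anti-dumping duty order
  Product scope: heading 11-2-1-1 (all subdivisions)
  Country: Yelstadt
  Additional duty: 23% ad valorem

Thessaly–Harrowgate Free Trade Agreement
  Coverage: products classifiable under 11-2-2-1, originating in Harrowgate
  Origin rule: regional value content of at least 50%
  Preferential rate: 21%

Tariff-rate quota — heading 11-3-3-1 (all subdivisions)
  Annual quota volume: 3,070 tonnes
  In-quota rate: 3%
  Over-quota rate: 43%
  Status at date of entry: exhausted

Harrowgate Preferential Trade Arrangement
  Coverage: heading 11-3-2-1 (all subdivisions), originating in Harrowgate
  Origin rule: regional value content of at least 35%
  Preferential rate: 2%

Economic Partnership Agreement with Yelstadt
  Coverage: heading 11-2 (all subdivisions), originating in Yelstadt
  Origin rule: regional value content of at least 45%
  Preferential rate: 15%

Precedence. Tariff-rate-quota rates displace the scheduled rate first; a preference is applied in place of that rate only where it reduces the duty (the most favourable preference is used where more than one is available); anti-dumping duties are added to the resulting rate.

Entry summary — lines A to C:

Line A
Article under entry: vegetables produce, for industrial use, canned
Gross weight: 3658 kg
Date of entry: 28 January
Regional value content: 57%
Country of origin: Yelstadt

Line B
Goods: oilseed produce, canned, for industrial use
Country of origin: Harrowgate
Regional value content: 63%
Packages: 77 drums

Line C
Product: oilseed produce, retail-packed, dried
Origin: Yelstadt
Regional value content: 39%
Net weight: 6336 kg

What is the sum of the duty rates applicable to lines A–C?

28%

Line A: vegetables → 11-2; canned → 11-2-1; for industrial use → 11-2-1-2. Scheduled 10%. Yelstadt agreement on 11-2: RVC ≥ 45% → 15% available; preference 15% not lower than 10% → no reduction. → 10%.
Line B: oilseed → 11-3; canned → 11-3-2; for industrial use → 11-3-2-1. Scheduled 36%. Harrowgate agreement on 11-2-2-1: 11-3-2-1 not covered; Harrowgate agreement on 11-3-2-1: RVC ≥ 35% → 2% available; preferential 2%. → 2%.
Line C: oilseed → 11-3; dried → 11-3-1; retail-packed → 11-3-1-3. Scheduled 16%. Yelstadt agreement on 11-2: 11-3-1-3 not covered. → 16%.
Sum: 10% + 2% + 16% = 28%.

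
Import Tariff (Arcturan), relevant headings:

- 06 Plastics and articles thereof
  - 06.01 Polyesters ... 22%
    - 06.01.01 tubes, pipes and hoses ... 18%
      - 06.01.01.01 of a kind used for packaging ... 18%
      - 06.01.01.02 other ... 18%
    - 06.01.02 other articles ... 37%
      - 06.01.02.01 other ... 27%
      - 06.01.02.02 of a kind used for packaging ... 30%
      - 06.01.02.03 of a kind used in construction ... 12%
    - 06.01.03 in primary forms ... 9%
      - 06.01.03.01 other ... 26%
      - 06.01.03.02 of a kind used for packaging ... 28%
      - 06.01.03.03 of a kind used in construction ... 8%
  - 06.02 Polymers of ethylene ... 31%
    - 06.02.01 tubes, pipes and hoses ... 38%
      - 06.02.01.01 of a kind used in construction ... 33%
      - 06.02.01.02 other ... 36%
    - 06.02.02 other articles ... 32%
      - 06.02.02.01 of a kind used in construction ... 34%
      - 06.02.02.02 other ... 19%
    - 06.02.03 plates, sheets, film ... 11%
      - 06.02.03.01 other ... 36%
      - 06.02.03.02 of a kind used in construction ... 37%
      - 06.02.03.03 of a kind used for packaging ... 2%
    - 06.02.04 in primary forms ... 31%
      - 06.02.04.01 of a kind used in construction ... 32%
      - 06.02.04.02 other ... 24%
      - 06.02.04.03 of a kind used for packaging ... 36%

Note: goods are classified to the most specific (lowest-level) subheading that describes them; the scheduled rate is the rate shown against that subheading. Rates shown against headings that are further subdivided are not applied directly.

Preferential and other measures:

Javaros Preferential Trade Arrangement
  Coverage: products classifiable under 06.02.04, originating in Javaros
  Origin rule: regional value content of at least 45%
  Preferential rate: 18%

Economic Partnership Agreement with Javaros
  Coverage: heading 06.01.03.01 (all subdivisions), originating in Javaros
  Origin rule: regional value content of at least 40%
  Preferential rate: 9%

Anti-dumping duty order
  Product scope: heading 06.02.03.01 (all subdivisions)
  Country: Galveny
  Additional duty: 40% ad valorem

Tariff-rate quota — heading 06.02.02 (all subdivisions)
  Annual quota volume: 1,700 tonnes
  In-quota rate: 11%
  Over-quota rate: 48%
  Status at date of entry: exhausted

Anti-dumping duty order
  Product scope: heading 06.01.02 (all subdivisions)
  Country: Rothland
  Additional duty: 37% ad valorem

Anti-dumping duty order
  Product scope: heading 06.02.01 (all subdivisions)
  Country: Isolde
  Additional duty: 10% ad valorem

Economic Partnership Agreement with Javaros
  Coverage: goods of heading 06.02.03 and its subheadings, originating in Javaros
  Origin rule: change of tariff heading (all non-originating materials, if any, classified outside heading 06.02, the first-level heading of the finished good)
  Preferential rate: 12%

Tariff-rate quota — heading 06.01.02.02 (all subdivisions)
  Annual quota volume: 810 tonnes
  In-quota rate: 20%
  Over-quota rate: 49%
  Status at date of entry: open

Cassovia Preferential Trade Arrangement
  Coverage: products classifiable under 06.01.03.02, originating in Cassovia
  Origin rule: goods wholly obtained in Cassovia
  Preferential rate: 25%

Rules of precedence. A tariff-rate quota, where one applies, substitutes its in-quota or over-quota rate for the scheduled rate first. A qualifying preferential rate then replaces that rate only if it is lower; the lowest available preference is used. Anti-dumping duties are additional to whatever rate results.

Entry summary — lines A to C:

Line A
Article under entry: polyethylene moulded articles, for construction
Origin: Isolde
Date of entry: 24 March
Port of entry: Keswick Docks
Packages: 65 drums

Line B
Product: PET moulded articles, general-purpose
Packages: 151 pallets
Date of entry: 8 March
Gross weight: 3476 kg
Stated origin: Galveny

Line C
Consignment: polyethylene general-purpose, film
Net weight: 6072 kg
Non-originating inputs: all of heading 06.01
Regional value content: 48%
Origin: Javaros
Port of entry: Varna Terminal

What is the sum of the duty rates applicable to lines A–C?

Line A: polyethylene → 06.02; moulded articles → 06.02.02; for construction → 06.02.02.01. Scheduled 34%. quota on 06.02.02 exhausted → over-quota 48%. → 48%.
Line B: PET → 06.01; moulded articles → 06.01.02; general-purpose → 06.01.02.01. Scheduled 27%. No special measure applies. → 27%.
Line C: polyethylene → 06.02; film → 06.02.03; general-purpose → 06.02.03.01. Scheduled 36%. Javaros agreement on 06.02.04: 06.02.03.01 not covered; Javaros agreement on 06.01.03.01: 06.02.03.01 not covered; Javaros agreement on 06.02.03: CTH met → 12% available; preferential 12%. → 12%.
Sum: 48% + 27% + 12% = 87%.

87%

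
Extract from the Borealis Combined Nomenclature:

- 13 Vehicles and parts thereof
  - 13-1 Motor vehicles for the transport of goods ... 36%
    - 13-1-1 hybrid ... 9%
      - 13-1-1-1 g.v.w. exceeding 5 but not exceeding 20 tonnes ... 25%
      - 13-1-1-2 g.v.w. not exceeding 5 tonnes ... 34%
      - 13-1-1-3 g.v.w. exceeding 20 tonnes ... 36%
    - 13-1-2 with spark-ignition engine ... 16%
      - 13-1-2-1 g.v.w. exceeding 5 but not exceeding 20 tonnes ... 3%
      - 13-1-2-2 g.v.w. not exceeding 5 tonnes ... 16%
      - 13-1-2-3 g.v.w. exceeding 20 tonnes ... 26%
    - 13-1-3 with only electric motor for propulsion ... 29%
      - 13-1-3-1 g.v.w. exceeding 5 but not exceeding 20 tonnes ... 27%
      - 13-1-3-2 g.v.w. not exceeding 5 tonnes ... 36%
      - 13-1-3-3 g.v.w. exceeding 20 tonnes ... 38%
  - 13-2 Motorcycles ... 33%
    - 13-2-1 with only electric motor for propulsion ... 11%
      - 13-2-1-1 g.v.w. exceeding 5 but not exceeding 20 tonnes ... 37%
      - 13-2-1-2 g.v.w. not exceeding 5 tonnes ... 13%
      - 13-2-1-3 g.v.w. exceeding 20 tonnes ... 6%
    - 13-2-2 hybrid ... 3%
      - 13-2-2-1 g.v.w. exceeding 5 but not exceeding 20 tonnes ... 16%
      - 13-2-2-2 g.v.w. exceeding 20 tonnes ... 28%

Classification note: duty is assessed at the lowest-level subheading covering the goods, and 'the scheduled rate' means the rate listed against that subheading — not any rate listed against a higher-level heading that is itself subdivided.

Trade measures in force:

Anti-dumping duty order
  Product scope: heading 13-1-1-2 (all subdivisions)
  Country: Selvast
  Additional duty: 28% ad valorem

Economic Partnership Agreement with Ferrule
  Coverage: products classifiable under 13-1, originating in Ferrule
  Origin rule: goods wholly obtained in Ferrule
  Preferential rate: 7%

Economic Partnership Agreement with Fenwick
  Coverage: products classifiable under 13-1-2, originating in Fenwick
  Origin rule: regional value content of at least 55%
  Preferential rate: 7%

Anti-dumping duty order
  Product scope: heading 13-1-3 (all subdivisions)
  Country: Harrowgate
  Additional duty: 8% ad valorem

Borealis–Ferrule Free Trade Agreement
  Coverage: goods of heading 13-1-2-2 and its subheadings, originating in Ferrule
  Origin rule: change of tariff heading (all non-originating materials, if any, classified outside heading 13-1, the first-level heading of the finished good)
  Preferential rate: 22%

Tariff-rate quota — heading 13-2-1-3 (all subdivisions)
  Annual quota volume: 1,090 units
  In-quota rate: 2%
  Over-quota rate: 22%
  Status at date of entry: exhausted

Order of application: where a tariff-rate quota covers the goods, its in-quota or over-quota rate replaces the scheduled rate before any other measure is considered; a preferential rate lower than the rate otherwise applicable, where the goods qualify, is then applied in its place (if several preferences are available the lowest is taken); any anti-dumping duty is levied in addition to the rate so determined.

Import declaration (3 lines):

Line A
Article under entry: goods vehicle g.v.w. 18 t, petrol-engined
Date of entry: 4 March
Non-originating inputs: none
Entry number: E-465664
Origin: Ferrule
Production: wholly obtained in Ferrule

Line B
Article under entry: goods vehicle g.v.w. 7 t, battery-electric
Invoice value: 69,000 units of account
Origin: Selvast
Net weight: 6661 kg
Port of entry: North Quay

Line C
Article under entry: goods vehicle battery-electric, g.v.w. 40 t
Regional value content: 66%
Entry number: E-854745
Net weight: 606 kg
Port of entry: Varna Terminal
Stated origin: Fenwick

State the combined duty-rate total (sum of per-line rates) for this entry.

68%

Line A: goods vehicle → 13-1; petrol-engined → 13-1-2; g.v.w. 18 t → 13-1-2-1. Scheduled 3%. Ferrule agreement on 13-1: wholly obtained → 7% available; Ferrule agreement on 13-1-2-2: 13-1-2-1 not covered; preference 7% not lower than 3% → no reduction. → 3%.
Line B: goods vehicle → 13-1; battery-electric → 13-1-3; g.v.w. 7 t → 13-1-3-1. Scheduled 27%. No special measure applies. → 27%.
Line C: goods vehicle → 13-1; battery-electric → 13-1-3; g.v.w. 40 t → 13-1-3-3. Scheduled 38%. Fenwick agreement on 13-1-2: 13-1-3-3 not covered. → 38%.
Sum: 3% + 27% + 38% = 68%.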